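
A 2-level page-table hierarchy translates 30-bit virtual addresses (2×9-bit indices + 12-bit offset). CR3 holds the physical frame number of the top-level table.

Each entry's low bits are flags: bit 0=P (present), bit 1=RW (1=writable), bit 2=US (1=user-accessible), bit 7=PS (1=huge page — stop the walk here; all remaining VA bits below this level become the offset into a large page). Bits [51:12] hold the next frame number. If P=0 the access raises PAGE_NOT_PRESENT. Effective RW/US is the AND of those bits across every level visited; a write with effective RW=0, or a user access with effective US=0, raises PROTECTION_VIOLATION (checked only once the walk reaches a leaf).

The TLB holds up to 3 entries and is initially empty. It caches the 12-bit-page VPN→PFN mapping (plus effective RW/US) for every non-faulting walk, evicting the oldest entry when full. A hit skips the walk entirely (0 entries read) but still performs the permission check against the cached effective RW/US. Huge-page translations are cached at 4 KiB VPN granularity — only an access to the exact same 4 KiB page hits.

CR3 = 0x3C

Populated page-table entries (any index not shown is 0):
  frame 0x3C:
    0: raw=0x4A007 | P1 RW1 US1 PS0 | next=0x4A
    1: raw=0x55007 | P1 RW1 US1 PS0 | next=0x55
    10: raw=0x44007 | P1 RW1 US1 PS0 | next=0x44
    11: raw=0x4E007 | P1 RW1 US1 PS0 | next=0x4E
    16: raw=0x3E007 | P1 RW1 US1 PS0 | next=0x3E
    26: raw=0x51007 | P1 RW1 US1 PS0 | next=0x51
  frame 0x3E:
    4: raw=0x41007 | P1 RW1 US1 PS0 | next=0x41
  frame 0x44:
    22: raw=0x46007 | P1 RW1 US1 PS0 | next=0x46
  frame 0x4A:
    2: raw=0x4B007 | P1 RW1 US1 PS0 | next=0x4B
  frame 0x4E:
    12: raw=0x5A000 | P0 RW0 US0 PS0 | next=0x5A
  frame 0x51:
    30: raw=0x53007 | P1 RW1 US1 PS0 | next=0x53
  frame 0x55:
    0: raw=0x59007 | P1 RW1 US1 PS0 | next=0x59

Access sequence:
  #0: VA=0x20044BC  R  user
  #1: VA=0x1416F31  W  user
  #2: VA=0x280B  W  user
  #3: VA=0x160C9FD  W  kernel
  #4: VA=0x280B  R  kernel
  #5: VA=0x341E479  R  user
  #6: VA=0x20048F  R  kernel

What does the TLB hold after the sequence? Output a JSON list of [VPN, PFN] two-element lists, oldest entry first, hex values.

Per-access translation:
#0 VA=0x20044BC (r,user):
  L0: frame=0x3C idx=16 entry=0x3E007 [P=1 RW=1 US=1 PS=0]
  L1: frame=0x3E idx=4 entry=0x41007 [P=1 RW=1 US=1 PS=0]
  → PA=0x414BC  (2 entries read)
#1 VA=0x1416F31 (w,user):
  L0: frame=0x3C idx=10 entry=0x44007 [P=1 RW=1 US=1 PS=0]
  L1: frame=0x44 idx=22 entry=0x46007 [P=1 RW=1 US=1 PS=0]
  → PA=0x46F31  (2 entries read)
#2 VA=0x280B (w,user):
  L0: frame=0x3C idx=0 entry=0x4A007 [P=1 RW=1 US=1 PS=0]
  L1: frame=0x4A idx=2 entry=0x4B007 [P=1 RW=1 US=1 PS=0]
  → PA=0x4B80B  (2 entries read)
#3 VA=0x160C9FD (w,kernel):
  L0: frame=0x3C idx=11 entry=0x4E007 [P=1 RW=1 US=1 PS=0]
  L1: frame=0x4E idx=12 entry=0x5A000 [P=0 RW=0 US=0 PS=0]
  → PAGE_NOT_PRESENT  (2 entries read)
#4 VA=0x280B (r,kernel):
  TLB hit vpn=0x2 → PA=0x4B80B
#5 VA=0x341E479 (r,user):
  L0: frame=0x3C idx=26 entry=0x51007 [P=1 RW=1 US=1 PS=0]
  L1: frame=0x51 idx=30 entry=0x53007 [P=1 RW=1 US=1 PS=0]
  → PA=0x53479  (2 entries read)
#6 VA=0x20048F (r,kernel):
  L0: frame=0x3C idx=1 entry=0x55007 [P=1 RW=1 US=1 PS=0]
  L1: frame=0x55 idx=0 entry=0x59007 [P=1 RW=1 US=1 PS=0]
  → PA=0x5948F  (2 entries read)

TLB: [["0x2", "0x4B"], ["0x341E", "0x53"], ["0x200", "0x59"]]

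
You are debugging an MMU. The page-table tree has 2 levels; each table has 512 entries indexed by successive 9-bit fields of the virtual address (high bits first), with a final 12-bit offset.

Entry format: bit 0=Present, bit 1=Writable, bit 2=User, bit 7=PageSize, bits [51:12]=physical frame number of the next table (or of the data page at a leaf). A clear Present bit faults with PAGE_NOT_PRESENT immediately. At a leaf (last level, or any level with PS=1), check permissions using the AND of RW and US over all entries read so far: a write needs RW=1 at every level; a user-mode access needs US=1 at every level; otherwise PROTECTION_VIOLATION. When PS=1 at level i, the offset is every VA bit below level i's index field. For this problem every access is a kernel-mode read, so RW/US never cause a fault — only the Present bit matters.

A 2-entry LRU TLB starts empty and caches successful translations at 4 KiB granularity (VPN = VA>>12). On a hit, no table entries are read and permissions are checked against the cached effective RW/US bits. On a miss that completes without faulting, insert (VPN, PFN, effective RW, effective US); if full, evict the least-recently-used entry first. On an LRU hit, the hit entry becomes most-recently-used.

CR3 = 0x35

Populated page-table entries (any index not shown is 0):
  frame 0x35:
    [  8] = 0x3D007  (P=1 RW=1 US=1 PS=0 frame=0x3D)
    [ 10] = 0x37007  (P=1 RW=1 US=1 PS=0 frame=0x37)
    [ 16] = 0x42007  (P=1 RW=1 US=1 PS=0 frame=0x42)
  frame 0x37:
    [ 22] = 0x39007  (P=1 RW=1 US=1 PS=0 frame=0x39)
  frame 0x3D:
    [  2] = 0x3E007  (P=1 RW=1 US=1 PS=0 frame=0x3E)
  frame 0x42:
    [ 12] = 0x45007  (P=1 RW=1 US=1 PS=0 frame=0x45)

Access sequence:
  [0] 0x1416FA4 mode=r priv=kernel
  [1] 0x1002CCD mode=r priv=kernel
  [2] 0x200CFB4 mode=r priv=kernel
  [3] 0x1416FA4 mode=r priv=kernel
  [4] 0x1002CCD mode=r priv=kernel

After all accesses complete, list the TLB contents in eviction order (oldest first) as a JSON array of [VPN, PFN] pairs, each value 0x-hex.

Per-access translation:
#0 VA=0x1416FA4 (r,kernel):
  L0 @0x35[10] → 0x37007  P=1,RW=1,US=1,PS=0
  L1 @0x37[22] → 0x39007  P=1,RW=1,US=1,PS=0
  ⇒ phys 0x39FA4  [2 reads]
#1 VA=0x1002CCD (r,kernel):
  L0 @0x35[8] → 0x3D007  P=1,RW=1,US=1,PS=0
  L1 @0x3D[2] → 0x3E007  P=1,RW=1,US=1,PS=0
  ⇒ phys 0x3ECCD  [2 reads]
#2 VA=0x200CFB4 (r,kernel):
  L0 @0x35[16] → 0x42007  P=1,RW=1,US=1,PS=0
  L1 @0x42[12] → 0x45007  P=1,RW=1,US=1,PS=0
  ⇒ phys 0x45FB4  [2 reads]
#3 VA=0x1416FA4 (r,kernel):
  L0 @0x35[10] → 0x37007  P=1,RW=1,US=1,PS=0
  L1 @0x37[22] → 0x39007  P=1,RW=1,US=1,PS=0
  ⇒ phys 0x39FA4  [2 reads]
#4 VA=0x1002CCD (r,kernel):
  L0 @0x35[8] → 0x3D007  P=1,RW=1,US=1,PS=0
  L1 @0x3D[2] → 0x3E007  P=1,RW=1,US=1,PS=0
  ⇒ phys 0x3ECCD  [2 reads]

TLB: [["0x1416", "0x39"], ["0x1002", "0x3E"]]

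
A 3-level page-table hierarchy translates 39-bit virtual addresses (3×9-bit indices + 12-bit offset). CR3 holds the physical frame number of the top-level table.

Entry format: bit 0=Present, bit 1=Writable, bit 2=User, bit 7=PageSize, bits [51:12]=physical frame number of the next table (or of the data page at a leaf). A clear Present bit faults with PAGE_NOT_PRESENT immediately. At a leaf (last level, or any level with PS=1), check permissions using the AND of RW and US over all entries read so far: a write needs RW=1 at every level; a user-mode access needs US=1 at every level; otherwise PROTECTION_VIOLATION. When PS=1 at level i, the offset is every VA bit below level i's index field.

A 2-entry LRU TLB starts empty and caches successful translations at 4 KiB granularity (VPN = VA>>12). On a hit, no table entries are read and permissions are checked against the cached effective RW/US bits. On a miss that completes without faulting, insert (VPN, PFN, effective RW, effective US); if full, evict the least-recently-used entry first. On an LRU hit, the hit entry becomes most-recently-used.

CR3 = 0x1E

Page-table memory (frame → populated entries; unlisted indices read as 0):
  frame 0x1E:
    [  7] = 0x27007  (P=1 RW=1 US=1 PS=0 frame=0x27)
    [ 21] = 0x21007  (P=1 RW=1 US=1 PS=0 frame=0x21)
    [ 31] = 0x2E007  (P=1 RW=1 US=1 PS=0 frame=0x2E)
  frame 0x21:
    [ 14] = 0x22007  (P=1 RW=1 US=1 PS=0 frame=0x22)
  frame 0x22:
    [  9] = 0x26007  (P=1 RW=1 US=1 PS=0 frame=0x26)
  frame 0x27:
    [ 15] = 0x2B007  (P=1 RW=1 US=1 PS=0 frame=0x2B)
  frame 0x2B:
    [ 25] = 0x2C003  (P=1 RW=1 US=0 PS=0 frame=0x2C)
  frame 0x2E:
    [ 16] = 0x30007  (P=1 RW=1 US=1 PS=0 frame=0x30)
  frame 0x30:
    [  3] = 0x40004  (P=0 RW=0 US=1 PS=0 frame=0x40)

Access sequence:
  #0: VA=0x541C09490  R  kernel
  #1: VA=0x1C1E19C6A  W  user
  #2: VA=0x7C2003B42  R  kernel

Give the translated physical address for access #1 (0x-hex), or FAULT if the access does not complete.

Per-access translation:
#0 VA=0x541C09490 (r,kernel):
  [0] read 0x1E idx=21: raw=0x21007 flags P=1 W=1 U=1 S=0
  [1] read 0x21 idx=14: raw=0x22007 flags P=1 W=1 U=1 S=0
  [2] read 0x22 idx=9: raw=0x26007 flags P=1 W=1 U=1 S=0
  ⇒ phys 0x26490  [3 reads]
#1 VA=0x1C1E19C6A (w,user):
  [0] read 0x1E idx=7: raw=0x27007 flags P=1 W=1 U=1 S=0
  [1] read 0x27 idx=15: raw=0x2B007 flags P=1 W=1 U=1 S=0
  [2] read 0x2B idx=25: raw=0x2C003 flags P=1 W=1 U=0 S=0
  → PROTECTION_VIOLATION  (3 entries read)
#2 VA=0x7C2003B42 (r,kernel):
  [0] read 0x1E idx=31: raw=0x2E007 flags P=1 W=1 U=1 S=0
  [1] read 0x2E idx=16: raw=0x30007 flags P=1 W=1 U=1 S=0
  [2] read 0x30 idx=3: raw=0x40004 flags P=0 W=0 U=1 S=0
  → PAGE_NOT_PRESENT  (3 entries read)

Access #1 PA: FAULT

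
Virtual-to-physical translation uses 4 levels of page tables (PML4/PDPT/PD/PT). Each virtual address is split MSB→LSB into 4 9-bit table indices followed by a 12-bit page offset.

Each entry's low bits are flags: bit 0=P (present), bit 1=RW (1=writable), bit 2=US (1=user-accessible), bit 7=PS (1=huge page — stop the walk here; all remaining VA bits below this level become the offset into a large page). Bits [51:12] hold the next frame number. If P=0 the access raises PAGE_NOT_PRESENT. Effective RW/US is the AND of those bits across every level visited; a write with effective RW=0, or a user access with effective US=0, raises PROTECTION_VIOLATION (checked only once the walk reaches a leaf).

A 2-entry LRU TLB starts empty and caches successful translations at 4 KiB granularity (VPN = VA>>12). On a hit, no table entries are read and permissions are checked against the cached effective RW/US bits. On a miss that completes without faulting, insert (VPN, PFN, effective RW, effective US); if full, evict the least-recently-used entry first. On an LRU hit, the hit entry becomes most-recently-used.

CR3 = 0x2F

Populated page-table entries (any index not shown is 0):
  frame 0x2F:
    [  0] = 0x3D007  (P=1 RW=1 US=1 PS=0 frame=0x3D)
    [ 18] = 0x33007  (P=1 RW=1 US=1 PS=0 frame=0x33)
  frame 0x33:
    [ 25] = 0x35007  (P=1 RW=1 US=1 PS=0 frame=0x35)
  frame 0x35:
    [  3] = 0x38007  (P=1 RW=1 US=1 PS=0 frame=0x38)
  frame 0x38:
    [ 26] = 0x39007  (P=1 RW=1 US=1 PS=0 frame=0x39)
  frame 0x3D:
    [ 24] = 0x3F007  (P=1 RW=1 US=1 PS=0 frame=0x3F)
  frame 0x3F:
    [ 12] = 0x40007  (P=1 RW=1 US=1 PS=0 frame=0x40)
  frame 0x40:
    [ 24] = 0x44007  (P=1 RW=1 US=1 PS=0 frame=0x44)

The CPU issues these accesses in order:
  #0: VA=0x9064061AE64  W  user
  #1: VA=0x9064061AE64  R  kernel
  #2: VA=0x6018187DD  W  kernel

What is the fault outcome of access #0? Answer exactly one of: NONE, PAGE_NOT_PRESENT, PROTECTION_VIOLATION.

Walk each access:
#0 VA=0x9064061AE64 (w,user):
  L0 @0x2F[18] → 0x33007  P=1,RW=1,US=1,PS=0
  L1 @0x33[25] → 0x35007  P=1,RW=1,US=1,PS=0
  L2 @0x35[3] → 0x38007  P=1,RW=1,US=1,PS=0
  L3 @0x38[26] → 0x39007  P=1,RW=1,US=1,PS=0
  ⇒ phys 0x39E64  [4 reads]
#1 VA=0x9064061AE64 (r,kernel):
  TLB hit vpn=0x9064061A → PA=0x39E64
#2 VA=0x6018187DD (w,kernel):
  L0 @0x2F[0] → 0x3D007  P=1,RW=1,US=1,PS=0
  L1 @0x3D[24] → 0x3F007  P=1,RW=1,US=1,PS=0
  L2 @0x3F[12] → 0x40007  P=1,RW=1,US=1,PS=0
  L3 @0x40[24] → 0x44007  P=1,RW=1,US=1,PS=0
  ⇒ phys 0x447DD  [4 reads]

Access #0 fault: NONE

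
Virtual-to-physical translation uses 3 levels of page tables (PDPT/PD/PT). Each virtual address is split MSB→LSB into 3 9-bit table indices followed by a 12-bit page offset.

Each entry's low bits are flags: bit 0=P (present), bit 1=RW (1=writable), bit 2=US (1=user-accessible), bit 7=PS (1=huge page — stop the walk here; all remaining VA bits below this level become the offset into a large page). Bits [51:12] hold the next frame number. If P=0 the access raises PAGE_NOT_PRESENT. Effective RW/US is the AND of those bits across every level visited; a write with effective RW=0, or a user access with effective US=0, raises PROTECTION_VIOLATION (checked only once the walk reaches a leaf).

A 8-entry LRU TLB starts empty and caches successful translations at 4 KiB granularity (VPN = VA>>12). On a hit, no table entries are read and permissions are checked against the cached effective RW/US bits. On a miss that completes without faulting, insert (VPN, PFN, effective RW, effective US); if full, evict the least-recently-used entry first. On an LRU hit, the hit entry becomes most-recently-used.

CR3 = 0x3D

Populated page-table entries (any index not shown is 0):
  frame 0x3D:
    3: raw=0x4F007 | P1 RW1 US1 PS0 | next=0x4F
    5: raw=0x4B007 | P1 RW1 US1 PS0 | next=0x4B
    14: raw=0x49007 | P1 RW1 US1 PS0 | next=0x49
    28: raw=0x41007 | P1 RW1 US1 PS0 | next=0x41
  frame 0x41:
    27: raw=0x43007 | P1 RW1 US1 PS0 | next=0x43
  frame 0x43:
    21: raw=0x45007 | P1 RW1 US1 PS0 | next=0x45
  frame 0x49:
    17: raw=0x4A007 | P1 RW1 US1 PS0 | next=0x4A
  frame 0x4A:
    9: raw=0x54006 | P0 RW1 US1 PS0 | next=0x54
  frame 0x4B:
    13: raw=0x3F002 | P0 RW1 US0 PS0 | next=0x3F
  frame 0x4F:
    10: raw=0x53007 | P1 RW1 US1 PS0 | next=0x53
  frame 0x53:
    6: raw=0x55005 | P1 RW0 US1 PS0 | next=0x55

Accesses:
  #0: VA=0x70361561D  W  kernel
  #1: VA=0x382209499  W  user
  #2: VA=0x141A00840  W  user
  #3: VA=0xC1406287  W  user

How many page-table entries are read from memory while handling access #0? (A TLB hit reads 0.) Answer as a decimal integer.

Trace:
#0 VA=0x70361561D (w,kernel):
  lvl0: tbl 0x3D, slot 28 ⇒ 0x41007 (P1/RW1/US1/PS0)
  lvl1: tbl 0x41, slot 27 ⇒ 0x43007 (P1/RW1/US1/PS0)
  lvl2: tbl 0x43, slot 21 ⇒ 0x45007 (P1/RW1/US1/PS0)
  ⇒ phys 0x4561D  [3 reads]
#1 VA=0x382209499 (w,user):
  lvl0: tbl 0x3D, slot 14 ⇒ 0x49007 (P1/RW1/US1/PS0)
  lvl1: tbl 0x49, slot 17 ⇒ 0x4A007 (P1/RW1/US1/PS0)
  lvl2: tbl 0x4A, slot 9 ⇒ 0x54006 (P0/RW1/US1/PS0)
  → PAGE_NOT_PRESENT  (3 entries read)
#2 VA=0x141A00840 (w,user):
  lvl0: tbl 0x3D, slot 5 ⇒ 0x4B007 (P1/RW1/US1/PS0)
  lvl1: tbl 0x4B, slot 13 ⇒ 0x3F002 (P0/RW1/US0/PS0)
  → PAGE_NOT_PRESENT  (2 entries read)
#3 VA=0xC1406287 (w,user):
  lvl0: tbl 0x3D, slot 3 ⇒ 0x4F007 (P1/RW1/US1/PS0)
  lvl1: tbl 0x4F, slot 10 ⇒ 0x53007 (P1/RW1/US1/PS0)
  lvl2: tbl 0x53, slot 6 ⇒ 0x55005 (P1/RW0/US1/PS0)
  → PROTECTION_VIOLATION  (3 entries read)

Entries read for #0: 3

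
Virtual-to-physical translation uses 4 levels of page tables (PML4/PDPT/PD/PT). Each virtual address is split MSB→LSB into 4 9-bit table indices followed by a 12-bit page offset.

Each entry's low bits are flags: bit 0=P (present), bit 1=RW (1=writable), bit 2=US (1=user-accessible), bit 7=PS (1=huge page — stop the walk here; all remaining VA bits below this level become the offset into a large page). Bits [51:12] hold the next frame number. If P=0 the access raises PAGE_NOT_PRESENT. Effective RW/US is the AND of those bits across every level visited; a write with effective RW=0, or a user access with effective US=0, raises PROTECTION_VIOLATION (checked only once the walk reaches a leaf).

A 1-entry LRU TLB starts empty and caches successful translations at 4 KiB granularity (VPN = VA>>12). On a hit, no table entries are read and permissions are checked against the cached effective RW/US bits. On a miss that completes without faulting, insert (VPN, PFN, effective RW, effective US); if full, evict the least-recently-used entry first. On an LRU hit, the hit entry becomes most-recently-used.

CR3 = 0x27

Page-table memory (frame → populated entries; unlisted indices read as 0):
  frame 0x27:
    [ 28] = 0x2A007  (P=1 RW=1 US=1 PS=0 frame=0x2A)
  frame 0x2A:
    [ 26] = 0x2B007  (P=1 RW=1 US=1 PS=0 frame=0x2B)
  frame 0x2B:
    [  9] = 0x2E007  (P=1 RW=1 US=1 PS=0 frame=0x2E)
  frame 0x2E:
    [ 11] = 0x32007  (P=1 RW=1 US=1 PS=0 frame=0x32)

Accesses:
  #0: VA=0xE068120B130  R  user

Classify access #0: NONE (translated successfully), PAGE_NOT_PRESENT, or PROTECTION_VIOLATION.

Walk each access:
#0 VA=0xE068120B130 (r,user):
  lvl0: tbl 0x27, slot 28 ⇒ 0x2A007 (P1/RW1/US1/PS0)
  lvl1: tbl 0x2A, slot 26 ⇒ 0x2B007 (P1/RW1/US1/PS0)
  lvl2: tbl 0x2B, slot 9 ⇒ 0x2E007 (P1/RW1/US1/PS0)
  lvl3: tbl 0x2E, slot 11 ⇒ 0x32007 (P1/RW1/US1/PS0)
  ✓ 0x32130  — 4 lookups

Access #0 fault: NONE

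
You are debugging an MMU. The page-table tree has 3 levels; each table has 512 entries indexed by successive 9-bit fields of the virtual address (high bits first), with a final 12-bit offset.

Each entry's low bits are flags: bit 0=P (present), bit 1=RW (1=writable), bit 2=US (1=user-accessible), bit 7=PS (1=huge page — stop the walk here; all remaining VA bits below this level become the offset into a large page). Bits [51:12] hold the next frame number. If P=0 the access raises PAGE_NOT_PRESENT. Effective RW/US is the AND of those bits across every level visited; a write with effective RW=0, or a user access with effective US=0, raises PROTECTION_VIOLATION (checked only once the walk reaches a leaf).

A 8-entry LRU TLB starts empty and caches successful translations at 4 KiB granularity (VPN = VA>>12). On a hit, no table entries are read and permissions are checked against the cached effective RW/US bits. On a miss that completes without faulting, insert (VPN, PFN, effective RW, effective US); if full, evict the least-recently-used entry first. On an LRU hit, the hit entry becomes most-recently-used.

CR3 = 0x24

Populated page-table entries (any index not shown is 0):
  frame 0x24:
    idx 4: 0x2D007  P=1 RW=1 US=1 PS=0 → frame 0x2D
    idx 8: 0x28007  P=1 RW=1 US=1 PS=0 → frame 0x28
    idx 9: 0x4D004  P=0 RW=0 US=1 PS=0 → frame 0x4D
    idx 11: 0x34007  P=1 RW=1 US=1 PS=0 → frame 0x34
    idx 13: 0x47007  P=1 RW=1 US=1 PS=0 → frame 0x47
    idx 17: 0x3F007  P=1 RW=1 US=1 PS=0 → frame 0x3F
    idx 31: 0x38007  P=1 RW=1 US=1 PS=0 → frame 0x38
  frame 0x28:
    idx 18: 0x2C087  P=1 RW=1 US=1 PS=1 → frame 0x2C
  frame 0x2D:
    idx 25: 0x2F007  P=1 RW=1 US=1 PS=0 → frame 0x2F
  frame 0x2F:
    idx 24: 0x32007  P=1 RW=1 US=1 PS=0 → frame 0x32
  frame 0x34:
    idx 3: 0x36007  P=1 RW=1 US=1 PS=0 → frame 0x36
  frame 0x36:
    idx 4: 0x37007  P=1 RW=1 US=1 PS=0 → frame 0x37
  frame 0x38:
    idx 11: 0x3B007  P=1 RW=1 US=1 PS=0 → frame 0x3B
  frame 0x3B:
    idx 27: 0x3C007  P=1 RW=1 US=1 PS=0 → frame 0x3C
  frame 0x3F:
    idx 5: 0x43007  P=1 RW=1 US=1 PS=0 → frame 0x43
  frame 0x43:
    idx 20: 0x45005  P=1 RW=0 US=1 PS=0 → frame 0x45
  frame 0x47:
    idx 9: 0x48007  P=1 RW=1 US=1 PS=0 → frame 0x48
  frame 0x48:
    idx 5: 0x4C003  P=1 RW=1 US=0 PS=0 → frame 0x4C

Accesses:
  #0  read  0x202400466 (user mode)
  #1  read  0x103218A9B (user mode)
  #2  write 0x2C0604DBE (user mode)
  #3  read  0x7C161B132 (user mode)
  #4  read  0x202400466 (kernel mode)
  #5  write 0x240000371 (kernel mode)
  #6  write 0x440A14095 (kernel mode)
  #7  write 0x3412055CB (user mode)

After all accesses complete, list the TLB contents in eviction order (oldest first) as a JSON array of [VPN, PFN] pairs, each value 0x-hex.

Trace:
#0 VA=0x202400466 (r,user):
  L0: frame=0x24 idx=8 entry=0x28007 [P=1 RW=1 US=1 PS=0]
  L1: frame=0x28 idx=18 entry=0x2C087 [P=1 RW=1 US=1 PS=1]
  → PA=0x2C466 (huge @L1)  (2 entries read)
#1 VA=0x103218A9B (r,user):
  L0: frame=0x24 idx=4 entry=0x2D007 [P=1 RW=1 US=1 PS=0]
  L1: frame=0x2D idx=25 entry=0x2F007 [P=1 RW=1 US=1 PS=0]
  L2: frame=0x2F idx=24 entry=0x32007 [P=1 RW=1 US=1 PS=0]
  → PA=0x32A9B  (3 entries read)
#2 VA=0x2C0604DBE (w,user):
  L0: frame=0x24 idx=11 entry=0x34007 [P=1 RW=1 US=1 PS=0]
  L1: frame=0x34 idx=3 entry=0x36007 [P=1 RW=1 US=1 PS=0]
  L2: frame=0x36 idx=4 entry=0x37007 [P=1 RW=1 US=1 PS=0]
  → PA=0x37DBE  (3 entries read)
#3 VA=0x7C161B132 (r,user):
  L0: frame=0x24 idx=31 entry=0x38007 [P=1 RW=1 US=1 PS=0]
  L1: frame=0x38 idx=11 entry=0x3B007 [P=1 RW=1 US=1 PS=0]
  L2: frame=0x3B idx=27 entry=0x3C007 [P=1 RW=1 US=1 PS=0]
  → PA=0x3C132  (3 entries read)
#4 VA=0x202400466 (r,kernel):
  TLB hit vpn=0x202400 → PA=0x2C466
#5 VA=0x240000371 (w,kernel):
  L0: frame=0x24 idx=9 entry=0x4D004 [P=0 RW=0 US=1 PS=0]
  ⇒ fault: PAGE_NOT_PRESENT  — 1 lookups
#6 VA=0x440A14095 (w,kernel):
  L0: frame=0x24 idx=17 entry=0x3F007 [P=1 RW=1 US=1 PS=0]
  L1: frame=0x3F idx=5 entry=0x43007 [P=1 RW=1 US=1 PS=0]
  L2: frame=0x43 idx=20 entry=0x45005 [P=1 RW=0 US=1 PS=0]
  ⇒ fault: PROTECTION_VIOLATION  — 3 lookups
#7 VA=0x3412055CB (w,user):
  L0: frame=0x24 idx=13 entry=0x47007 [P=1 RW=1 US=1 PS=0]
  L1: frame=0x47 idx=9 entry=0x48007 [P=1 RW=1 US=1 PS=0]
  L2: frame=0x48 idx=5 entry=0x4C003 [P=1 RW=1 US=0 PS=0]
  ⇒ fault: PROTECTION_VIOLATION  — 3 lookups

TLB: [["0x103218", "0x32"], ["0x2C0604", "0x37"], ["0x7C161B", "0x3C"], ["0x202400", "0x2C"]]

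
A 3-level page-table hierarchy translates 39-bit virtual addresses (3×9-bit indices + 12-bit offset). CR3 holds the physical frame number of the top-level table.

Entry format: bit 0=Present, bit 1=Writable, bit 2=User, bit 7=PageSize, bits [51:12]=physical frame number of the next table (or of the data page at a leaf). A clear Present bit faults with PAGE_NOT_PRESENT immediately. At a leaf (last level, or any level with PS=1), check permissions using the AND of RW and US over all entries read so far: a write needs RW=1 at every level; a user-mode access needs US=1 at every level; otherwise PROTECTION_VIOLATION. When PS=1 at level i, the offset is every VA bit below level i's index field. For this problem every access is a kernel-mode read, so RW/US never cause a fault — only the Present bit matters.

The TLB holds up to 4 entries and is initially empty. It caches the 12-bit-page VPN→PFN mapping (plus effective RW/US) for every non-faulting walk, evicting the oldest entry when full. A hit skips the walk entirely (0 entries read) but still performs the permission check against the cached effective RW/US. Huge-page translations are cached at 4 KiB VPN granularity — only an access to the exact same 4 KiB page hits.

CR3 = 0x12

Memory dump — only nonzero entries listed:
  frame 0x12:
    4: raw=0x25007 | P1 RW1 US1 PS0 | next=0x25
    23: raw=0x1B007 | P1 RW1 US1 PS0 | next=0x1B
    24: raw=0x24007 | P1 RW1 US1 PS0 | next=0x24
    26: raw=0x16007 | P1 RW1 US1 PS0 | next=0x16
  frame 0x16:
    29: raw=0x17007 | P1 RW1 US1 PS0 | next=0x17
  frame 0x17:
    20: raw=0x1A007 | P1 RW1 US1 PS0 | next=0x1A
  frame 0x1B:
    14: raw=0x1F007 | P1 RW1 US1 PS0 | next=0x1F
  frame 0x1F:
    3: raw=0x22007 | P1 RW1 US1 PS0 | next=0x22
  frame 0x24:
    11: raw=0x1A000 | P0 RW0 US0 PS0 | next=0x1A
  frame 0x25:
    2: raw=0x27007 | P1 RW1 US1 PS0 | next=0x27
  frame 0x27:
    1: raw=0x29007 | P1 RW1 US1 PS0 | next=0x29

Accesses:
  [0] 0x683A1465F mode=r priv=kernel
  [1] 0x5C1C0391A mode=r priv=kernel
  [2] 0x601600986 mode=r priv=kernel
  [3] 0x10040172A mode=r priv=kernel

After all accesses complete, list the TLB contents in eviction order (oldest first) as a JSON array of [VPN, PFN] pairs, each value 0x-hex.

Trace:
#0 VA=0x683A1465F (r,kernel):
  L0 @0x12[26] → 0x16007  P=1,RW=1,US=1,PS=0
  L1 @0x16[29] → 0x17007  P=1,RW=1,US=1,PS=0
  L2 @0x17[20] → 0x1A007  P=1,RW=1,US=1,PS=0
  ✓ 0x1A65F  — 3 lookups
#1 VA=0x5C1C0391A (r,kernel):
  L0 @0x12[23] → 0x1B007  P=1,RW=1,US=1,PS=0
  L1 @0x1B[14] → 0x1F007  P=1,RW=1,US=1,PS=0
  L2 @0x1F[3] → 0x22007  P=1,RW=1,US=1,PS=0
  ✓ 0x2291A  — 3 lookups
#2 VA=0x601600986 (r,kernel):
  L0 @0x12[24] → 0x24007  P=1,RW=1,US=1,PS=0
  L1 @0x24[11] → 0x1A000  P=0,RW=0,US=0,PS=0
  → PAGE_NOT_PRESENT  (2 entries read)
#3 VA=0x10040172A (r,kernel):
  L0 @0x12[4] → 0x25007  P=1,RW=1,US=1,PS=0
  L1 @0x25[2] → 0x27007  P=1,RW=1,US=1,PS=0
  L2 @0x27[1] → 0x29007  P=1,RW=1,US=1,PS=0
  ✓ 0x2972A  — 3 lookups

TLB: [["0x683A14", "0x1A"], ["0x5C1C03", "0x22"], ["0x100401", "0x29"]]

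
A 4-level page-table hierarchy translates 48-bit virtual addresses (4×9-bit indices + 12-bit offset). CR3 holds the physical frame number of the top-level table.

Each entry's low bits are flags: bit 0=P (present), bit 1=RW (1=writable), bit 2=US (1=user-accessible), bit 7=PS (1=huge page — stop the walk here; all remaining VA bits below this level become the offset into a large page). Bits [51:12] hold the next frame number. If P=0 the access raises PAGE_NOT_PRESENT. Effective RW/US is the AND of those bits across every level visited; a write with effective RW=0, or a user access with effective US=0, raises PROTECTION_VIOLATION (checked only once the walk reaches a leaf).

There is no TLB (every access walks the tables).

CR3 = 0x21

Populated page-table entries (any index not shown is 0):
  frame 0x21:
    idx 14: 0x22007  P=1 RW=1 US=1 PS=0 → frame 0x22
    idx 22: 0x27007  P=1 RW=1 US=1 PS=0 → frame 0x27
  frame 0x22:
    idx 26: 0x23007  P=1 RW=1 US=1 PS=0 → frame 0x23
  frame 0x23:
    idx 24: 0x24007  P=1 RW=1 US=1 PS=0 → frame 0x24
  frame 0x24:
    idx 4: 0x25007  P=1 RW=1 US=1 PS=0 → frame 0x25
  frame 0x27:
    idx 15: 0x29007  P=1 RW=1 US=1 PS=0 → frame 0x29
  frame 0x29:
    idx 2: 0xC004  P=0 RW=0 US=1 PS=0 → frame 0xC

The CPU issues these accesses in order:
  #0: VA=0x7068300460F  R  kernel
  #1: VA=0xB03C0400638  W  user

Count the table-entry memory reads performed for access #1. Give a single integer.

Per-access translation:
#0 VA=0x7068300460F (r,kernel):
  lvl0: tbl 0x21, slot 14 ⇒ 0x22007 (P1/RW1/US1/PS0)
  lvl1: tbl 0x22, slot 26 ⇒ 0x23007 (P1/RW1/US1/PS0)
  lvl2: tbl 0x23, slot 24 ⇒ 0x24007 (P1/RW1/US1/PS0)
  lvl3: tbl 0x24, slot 4 ⇒ 0x25007 (P1/RW1/US1/PS0)
  ✓ 0x2560F  — 4 lookups
#1 VA=0xB03C0400638 (w,user):
  lvl0: tbl 0x21, slot 22 ⇒ 0x27007 (P1/RW1/US1/PS0)
  lvl1: tbl 0x27, slot 15 ⇒ 0x29007 (P1/RW1/US1/PS0)
  lvl2: tbl 0x29, slot 2 ⇒ 0xC004 (P0/RW0/US1/PS0)
  ⇒ fault: PAGE_NOT_PRESENT  — 3 lookups

Entries read for #1: 3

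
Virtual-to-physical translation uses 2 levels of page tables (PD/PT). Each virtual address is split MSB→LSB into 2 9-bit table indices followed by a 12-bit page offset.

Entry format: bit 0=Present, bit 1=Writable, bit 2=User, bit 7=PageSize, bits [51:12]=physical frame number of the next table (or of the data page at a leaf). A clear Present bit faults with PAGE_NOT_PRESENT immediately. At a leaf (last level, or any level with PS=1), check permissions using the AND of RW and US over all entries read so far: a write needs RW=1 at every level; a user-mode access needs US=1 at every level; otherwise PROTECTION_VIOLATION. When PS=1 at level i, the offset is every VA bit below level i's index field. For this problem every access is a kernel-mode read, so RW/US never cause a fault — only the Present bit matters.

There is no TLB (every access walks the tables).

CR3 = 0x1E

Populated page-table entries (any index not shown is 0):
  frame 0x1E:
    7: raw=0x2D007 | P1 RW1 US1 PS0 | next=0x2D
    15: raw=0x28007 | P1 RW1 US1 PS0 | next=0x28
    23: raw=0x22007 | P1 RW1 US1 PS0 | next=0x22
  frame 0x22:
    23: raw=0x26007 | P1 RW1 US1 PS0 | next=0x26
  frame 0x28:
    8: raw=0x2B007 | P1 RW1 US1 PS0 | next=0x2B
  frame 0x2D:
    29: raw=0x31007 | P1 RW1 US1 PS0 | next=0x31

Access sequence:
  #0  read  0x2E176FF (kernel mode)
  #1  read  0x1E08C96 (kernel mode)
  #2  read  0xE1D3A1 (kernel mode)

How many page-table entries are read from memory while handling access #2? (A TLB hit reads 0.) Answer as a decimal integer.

Trace:
#0 VA=0x2E176FF (r,kernel):
  lvl0: tbl 0x1E, slot 23 ⇒ 0x22007 (P1/RW1/US1/PS0)
  lvl1: tbl 0x22, slot 23 ⇒ 0x26007 (P1/RW1/US1/PS0)
  ✓ 0x266FF  — 2 lookups
#1 VA=0x1E08C96 (r,kernel):
  lvl0: tbl 0x1E, slot 15 ⇒ 0x28007 (P1/RW1/US1/PS0)
  lvl1: tbl 0x28, slot 8 ⇒ 0x2B007 (P1/RW1/US1/PS0)
  ✓ 0x2BC96  — 2 lookups
#2 VA=0xE1D3A1 (r,kernel):
  lvl0: tbl 0x1E, slot 7 ⇒ 0x2D007 (P1/RW1/US1/PS0)
  lvl1: tbl 0x2D, slot 29 ⇒ 0x31007 (P1/RW1/US1/PS0)
  ✓ 0x313A1  — 2 lookups

Entries read for #2: 2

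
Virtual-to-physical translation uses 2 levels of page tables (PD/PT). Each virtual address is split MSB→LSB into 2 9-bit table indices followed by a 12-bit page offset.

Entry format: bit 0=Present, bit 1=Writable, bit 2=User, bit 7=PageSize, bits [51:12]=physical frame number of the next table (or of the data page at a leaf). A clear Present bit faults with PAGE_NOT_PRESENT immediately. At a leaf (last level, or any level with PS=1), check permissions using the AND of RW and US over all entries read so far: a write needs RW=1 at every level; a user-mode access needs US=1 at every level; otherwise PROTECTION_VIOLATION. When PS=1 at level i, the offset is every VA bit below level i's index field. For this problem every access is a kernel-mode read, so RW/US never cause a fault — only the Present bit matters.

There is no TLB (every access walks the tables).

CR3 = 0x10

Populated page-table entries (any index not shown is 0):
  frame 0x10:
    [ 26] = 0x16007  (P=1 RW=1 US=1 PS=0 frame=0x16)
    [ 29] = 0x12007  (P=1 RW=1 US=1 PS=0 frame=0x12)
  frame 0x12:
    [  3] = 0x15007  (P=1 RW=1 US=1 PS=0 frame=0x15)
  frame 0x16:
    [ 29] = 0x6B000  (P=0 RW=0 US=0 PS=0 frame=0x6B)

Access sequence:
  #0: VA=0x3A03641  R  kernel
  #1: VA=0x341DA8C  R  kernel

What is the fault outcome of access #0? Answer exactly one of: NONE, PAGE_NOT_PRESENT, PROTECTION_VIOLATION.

Walk each access:
#0 VA=0x3A03641 (r,kernel):
  L0 @0x10[29] → 0x12007  P=1,RW=1,US=1,PS=0
  L1 @0x12[3] → 0x15007  P=1,RW=1,US=1,PS=0
  ✓ 0x15641  — 2 lookups
#1 VA=0x341DA8C (r,kernel):
  L0 @0x10[26] → 0x16007  P=1,RW=1,US=1,PS=0
  L1 @0x16[29] → 0x6B000  P=0,RW=0,US=0,PS=0
  ⇒ fault: PAGE_NOT_PRESENT  — 2 lookups

Access #0 fault: NONE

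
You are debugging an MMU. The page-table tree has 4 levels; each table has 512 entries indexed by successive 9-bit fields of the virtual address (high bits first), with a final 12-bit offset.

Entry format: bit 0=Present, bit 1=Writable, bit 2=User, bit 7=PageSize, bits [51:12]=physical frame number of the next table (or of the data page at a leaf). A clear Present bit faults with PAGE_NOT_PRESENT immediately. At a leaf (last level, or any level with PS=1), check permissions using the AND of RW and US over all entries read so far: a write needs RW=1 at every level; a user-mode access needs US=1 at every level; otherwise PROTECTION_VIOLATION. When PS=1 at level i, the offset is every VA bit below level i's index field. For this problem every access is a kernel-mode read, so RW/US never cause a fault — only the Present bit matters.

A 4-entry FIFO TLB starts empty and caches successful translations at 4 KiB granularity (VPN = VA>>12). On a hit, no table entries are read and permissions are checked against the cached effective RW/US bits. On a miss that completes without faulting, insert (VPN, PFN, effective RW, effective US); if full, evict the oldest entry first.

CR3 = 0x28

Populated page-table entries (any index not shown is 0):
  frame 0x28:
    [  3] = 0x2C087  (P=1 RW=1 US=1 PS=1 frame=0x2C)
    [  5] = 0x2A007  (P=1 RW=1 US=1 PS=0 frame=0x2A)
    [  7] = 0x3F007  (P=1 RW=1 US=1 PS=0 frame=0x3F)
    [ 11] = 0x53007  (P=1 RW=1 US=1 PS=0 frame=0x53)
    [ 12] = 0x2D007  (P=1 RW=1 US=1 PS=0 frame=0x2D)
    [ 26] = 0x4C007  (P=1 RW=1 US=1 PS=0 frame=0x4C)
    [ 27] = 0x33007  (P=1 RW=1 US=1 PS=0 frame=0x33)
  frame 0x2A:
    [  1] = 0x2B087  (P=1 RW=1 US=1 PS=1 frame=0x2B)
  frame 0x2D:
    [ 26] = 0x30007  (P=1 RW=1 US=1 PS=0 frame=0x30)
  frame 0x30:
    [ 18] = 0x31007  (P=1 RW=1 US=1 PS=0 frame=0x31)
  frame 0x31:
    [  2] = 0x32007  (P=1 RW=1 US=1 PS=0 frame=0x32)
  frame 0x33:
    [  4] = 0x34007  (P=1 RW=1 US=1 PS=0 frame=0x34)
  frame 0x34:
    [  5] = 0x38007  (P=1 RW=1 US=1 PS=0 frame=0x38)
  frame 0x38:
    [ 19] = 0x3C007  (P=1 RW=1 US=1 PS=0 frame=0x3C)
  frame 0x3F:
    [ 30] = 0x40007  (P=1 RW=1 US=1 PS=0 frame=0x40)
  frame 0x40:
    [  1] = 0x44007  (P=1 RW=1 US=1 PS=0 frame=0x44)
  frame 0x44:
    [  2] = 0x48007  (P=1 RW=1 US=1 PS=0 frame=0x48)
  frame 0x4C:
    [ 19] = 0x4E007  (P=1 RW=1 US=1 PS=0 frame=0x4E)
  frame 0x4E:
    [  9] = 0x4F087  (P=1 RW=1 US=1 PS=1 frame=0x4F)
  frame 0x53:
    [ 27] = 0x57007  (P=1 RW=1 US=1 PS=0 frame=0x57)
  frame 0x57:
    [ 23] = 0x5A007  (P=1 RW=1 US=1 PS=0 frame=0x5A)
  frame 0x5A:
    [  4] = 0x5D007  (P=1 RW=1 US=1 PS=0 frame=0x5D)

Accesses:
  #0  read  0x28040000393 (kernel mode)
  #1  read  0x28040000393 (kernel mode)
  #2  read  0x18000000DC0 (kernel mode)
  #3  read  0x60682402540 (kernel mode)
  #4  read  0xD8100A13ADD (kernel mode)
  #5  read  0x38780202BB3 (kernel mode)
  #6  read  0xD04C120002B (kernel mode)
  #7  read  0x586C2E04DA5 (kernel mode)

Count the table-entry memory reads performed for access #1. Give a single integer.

Per-access translation:
#0 VA=0x28040000393 (r,kernel):
  [0] read 0x28 idx=5: raw=0x2A007 flags P=1 W=1 U=1 S=0
  [1] read 0x2A idx=1: raw=0x2B087 flags P=1 W=1 U=1 S=1
  ⇒ phys 0x2B393 (huge @L1)  [2 reads]
#1 VA=0x28040000393 (r,kernel):
  TLB hit vpn=0x28040000 → PA=0x2B393
#2 VA=0x18000000DC0 (r,kernel):
  [0] read 0x28 idx=3: raw=0x2C087 flags P=1 W=1 U=1 S=1
  ⇒ phys 0x2CDC0 (huge @L0)  [1 reads]
#3 VA=0x60682402540 (r,kernel):
  [0] read 0x28 idx=12: raw=0x2D007 flags P=1 W=1 U=1 S=0
  [1] read 0x2D idx=26: raw=0x30007 flags P=1 W=1 U=1 S=0
  [2] read 0x30 idx=18: raw=0x31007 flags P=1 W=1 U=1 S=0
  [3] read 0x31 idx=2: raw=0x32007 flags P=1 W=1 U=1 S=0
  ⇒ phys 0x32540  [4 reads]
#4 VA=0xD8100A13ADD (r,kernel):
  [0] read 0x28 idx=27: raw=0x33007 flags P=1 W=1 U=1 S=0
  [1] read 0x33 idx=4: raw=0x34007 flags P=1 W=1 U=1 S=0
  [2] read 0x34 idx=5: raw=0x38007 flags P=1 W=1 U=1 S=0
  [3] read 0x38 idx=19: raw=0x3C007 flags P=1 W=1 U=1 S=0
  ⇒ phys 0x3CADD  [4 reads]
#5 VA=0x38780202BB3 (r,kernel):
  [0] read 0x28 idx=7: raw=0x3F007 flags P=1 W=1 U=1 S=0
  [1] read 0x3F idx=30: raw=0x40007 flags P=1 W=1 U=1 S=0
  [2] read 0x40 idx=1: raw=0x44007 flags P=1 W=1 U=1 S=0
  [3] read 0x44 idx=2: raw=0x48007 flags P=1 W=1 U=1 S=0
  ⇒ phys 0x48BB3  [4 reads]
#6 VA=0xD04C120002B (r,kernel):
  [0] read 0x28 idx=26: raw=0x4C007 flags P=1 W=1 U=1 S=0
  [1] read 0x4C idx=19: raw=0x4E007 flags P=1 W=1 U=1 S=0
  [2] read 0x4E idx=9: raw=0x4F087 flags P=1 W=1 U=1 S=1
  ⇒ phys 0x4F02B (huge @L2)  [3 reads]
#7 VA=0x586C2E04DA5 (r,kernel):
  [0] read 0x28 idx=11: raw=0x53007 flags P=1 W=1 U=1 S=0
  [1] read 0x53 idx=27: raw=0x57007 flags P=1 W=1 U=1 S=0
  [2] read 0x57 idx=23: raw=0x5A007 flags P=1 W=1 U=1 S=0
  [3] read 0x5A idx=4: raw=0x5D007 flags P=1 W=1 U=1 S=0
  ⇒ phys 0x5DDA5  [4 reads]

Entries read for #1: 0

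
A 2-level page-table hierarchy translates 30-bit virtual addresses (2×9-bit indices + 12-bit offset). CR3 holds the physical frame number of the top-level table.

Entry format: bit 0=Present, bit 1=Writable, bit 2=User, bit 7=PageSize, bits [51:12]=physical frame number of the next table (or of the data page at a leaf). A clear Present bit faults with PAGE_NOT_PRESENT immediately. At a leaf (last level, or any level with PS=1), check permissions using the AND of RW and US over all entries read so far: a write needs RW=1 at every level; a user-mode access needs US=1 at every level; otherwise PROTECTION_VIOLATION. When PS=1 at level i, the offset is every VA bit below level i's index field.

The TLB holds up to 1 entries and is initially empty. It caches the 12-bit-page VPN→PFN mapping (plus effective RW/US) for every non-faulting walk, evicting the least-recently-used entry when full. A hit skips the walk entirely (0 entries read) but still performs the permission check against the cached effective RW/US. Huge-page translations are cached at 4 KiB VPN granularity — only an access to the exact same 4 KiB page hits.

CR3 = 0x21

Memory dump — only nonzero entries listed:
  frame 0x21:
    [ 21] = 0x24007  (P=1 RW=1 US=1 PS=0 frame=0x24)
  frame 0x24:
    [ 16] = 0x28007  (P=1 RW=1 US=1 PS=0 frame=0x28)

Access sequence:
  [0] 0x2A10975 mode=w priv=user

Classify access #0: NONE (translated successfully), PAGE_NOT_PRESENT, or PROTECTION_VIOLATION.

Walk each access:
#0 VA=0x2A10975 (w,user):
  L0: frame=0x21 idx=21 entry=0x24007 [P=1 RW=1 US=1 PS=0]
  L1: frame=0x24 idx=16 entry=0x28007 [P=1 RW=1 US=1 PS=0]
  → PA=0x28975  (2 entries read)

Access #0 fault: NONE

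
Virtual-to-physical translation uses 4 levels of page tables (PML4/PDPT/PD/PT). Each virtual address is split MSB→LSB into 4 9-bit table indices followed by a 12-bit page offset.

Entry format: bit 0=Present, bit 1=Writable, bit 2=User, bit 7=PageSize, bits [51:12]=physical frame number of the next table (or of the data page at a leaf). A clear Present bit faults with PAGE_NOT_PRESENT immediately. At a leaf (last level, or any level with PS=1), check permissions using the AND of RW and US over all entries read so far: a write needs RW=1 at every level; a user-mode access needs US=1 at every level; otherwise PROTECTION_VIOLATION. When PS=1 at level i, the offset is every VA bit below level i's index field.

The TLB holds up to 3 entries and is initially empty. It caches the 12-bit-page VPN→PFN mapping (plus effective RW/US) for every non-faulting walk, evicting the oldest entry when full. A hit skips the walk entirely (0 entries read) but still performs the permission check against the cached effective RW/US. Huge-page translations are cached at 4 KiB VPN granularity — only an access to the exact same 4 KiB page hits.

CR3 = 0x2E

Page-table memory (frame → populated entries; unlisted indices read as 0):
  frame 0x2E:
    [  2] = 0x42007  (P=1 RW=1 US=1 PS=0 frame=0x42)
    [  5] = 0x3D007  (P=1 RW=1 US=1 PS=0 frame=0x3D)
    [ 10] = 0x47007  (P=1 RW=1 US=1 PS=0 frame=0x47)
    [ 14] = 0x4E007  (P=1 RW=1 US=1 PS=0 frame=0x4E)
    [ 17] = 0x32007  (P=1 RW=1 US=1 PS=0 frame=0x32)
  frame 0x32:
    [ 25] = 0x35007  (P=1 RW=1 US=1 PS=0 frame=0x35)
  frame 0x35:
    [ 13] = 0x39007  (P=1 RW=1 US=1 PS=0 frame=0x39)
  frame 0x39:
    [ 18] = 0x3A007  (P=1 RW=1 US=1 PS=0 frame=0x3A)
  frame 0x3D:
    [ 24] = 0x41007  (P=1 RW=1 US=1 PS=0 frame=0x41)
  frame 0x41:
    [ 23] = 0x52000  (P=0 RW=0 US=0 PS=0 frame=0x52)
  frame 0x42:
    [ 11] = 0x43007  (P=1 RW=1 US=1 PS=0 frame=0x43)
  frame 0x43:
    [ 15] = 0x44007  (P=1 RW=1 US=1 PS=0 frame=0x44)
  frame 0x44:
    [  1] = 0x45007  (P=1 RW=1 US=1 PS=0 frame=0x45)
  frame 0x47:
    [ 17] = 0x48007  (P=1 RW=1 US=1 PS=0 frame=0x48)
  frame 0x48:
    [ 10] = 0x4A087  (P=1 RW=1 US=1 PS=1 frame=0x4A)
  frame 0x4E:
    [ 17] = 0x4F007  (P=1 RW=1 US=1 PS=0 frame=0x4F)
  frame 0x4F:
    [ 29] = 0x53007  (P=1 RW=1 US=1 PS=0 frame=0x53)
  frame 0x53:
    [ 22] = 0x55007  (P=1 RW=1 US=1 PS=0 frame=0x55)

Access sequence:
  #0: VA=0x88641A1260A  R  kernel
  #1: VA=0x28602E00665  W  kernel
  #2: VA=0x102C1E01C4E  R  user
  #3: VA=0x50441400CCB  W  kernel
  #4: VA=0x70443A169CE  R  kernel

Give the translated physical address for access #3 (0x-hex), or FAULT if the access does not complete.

Trace:
#0 VA=0x88641A1260A (r,kernel):
  L0: frame=0x2E idx=17 entry=0x32007 [P=1 RW=1 US=1 PS=0]
  L1: frame=0x32 idx=25 entry=0x35007 [P=1 RW=1 US=1 PS=0]
  L2: frame=0x35 idx=13 entry=0x39007 [P=1 RW=1 US=1 PS=0]
  L3: frame=0x39 idx=18 entry=0x3A007 [P=1 RW=1 US=1 PS=0]
  ⇒ phys 0x3A60A  [4 reads]
#1 VA=0x28602E00665 (w,kernel):
  L0: frame=0x2E idx=5 entry=0x3D007 [P=1 RW=1 US=1 PS=0]
  L1: frame=0x3D idx=24 entry=0x41007 [P=1 RW=1 US=1 PS=0]
  L2: frame=0x41 idx=23 entry=0x52000 [P=0 RW=0 US=0 PS=0]
  ⇒ fault: PAGE_NOT_PRESENT  — 3 lookups
#2 VA=0x102C1E01C4E (r,user):
  L0: frame=0x2E idx=2 entry=0x42007 [P=1 RW=1 US=1 PS=0]
  L1: frame=0x42 idx=11 entry=0x43007 [P=1 RW=1 US=1 PS=0]
  L2: frame=0x43 idx=15 entry=0x44007 [P=1 RW=1 US=1 PS=0]
  L3: frame=0x44 idx=1 entry=0x45007 [P=1 RW=1 US=1 PS=0]
  ⇒ phys 0x45C4E  [4 reads]
#3 VA=0x50441400CCB (w,kernel):
  L0: frame=0x2E idx=10 entry=0x47007 [P=1 RW=1 US=1 PS=0]
  L1: frame=0x47 idx=17 entry=0x48007 [P=1 RW=1 US=1 PS=0]
  L2: frame=0x48 idx=10 entry=0x4A087 [P=1 RW=1 US=1 PS=1]
  ⇒ phys 0x4ACCB (huge @L2)  [3 reads]
#4 VA=0x70443A169CE (r,kernel):
  L0: frame=0x2E idx=14 entry=0x4E007 [P=1 RW=1 US=1 PS=0]
  L1: frame=0x4E idx=17 entry=0x4F007 [P=1 RW=1 US=1 PS=0]
  L2: frame=0x4F idx=29 entry=0x53007 [P=1 RW=1 US=1 PS=0]
  L3: frame=0x53 idx=22 entry=0x55007 [P=1 RW=1 US=1 PS=0]
  ⇒ phys 0x559CE  [4 reads]

Access #3 PA: 0x4ACCB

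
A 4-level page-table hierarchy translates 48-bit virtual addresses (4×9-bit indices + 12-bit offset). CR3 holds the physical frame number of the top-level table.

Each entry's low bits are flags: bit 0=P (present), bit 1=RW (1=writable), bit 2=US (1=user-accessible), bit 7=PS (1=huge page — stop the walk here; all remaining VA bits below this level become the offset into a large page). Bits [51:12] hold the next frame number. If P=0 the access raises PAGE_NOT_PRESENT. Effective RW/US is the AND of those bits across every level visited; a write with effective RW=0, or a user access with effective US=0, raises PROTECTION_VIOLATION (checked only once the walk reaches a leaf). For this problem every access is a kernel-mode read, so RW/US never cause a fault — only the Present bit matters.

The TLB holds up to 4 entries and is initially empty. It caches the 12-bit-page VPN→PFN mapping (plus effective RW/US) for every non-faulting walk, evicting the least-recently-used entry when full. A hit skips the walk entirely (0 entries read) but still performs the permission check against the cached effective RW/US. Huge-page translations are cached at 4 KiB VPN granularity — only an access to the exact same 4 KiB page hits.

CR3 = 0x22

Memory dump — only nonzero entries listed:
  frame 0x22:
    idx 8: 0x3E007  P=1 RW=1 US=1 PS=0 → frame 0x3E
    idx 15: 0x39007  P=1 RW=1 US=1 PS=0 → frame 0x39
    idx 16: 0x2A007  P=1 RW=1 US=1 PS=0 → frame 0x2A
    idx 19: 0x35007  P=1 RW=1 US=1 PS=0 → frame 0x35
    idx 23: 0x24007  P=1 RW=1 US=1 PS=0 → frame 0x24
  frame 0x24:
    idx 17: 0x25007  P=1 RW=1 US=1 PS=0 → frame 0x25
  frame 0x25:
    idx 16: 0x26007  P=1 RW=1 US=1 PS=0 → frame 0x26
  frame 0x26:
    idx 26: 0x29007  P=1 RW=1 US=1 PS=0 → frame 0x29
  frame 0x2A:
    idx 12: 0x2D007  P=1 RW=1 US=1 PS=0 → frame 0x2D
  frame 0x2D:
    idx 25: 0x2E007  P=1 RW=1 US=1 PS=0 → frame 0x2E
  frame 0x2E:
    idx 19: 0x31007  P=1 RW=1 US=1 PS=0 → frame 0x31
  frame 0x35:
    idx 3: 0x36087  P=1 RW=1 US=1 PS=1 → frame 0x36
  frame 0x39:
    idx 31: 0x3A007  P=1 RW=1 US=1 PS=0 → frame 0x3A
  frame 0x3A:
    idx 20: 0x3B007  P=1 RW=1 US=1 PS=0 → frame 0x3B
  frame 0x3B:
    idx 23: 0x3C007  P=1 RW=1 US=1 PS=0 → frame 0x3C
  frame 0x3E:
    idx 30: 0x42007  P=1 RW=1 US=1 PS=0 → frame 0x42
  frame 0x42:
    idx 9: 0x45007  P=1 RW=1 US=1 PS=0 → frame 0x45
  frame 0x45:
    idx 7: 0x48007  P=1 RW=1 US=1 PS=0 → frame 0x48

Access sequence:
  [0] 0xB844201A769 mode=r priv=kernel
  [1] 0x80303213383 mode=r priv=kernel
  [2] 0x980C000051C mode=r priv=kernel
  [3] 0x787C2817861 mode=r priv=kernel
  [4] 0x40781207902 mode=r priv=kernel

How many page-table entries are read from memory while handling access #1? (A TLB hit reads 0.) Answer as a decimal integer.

Per-access translation:
#0 VA=0xB844201A769 (r,kernel):
  [0] read 0x22 idx=23: raw=0x24007 flags P=1 W=1 U=1 S=0
  [1] read 0x24 idx=17: raw=0x25007 flags P=1 W=1 U=1 S=0
  [2] read 0x25 idx=16: raw=0x26007 flags P=1 W=1 U=1 S=0
  [3] read 0x26 idx=26: raw=0x29007 flags P=1 W=1 U=1 S=0
  → PA=0x29769  (4 entries read)
#1 VA=0x80303213383 (r,kernel):
  [0] read 0x22 idx=16: raw=0x2A007 flags P=1 W=1 U=1 S=0
  [1] read 0x2A idx=12: raw=0x2D007 flags P=1 W=1 U=1 S=0
  [2] read 0x2D idx=25: raw=0x2E007 flags P=1 W=1 U=1 S=0
  [3] read 0x2E idx=19: raw=0x31007 flags P=1 W=1 U=1 S=0
  → PA=0x31383  (4 entries read)
#2 VA=0x980C000051C (r,kernel):
  [0] read 0x22 idx=19: raw=0x35007 flags P=1 W=1 U=1 S=0
  [1] read 0x35 idx=3: raw=0x36087 flags P=1 W=1 U=1 S=1
  → PA=0x3651C (huge @L1)  (2 entries read)
#3 VA=0x787C2817861 (r,kernel):
  [0] read 0x22 idx=15: raw=0x39007 flags P=1 W=1 U=1 S=0
  [1] read 0x39 idx=31: raw=0x3A007 flags P=1 W=1 U=1 S=0
  [2] read 0x3A idx=20: raw=0x3B007 flags P=1 W=1 U=1 S=0
  [3] read 0x3B idx=23: raw=0x3C007 flags P=1 W=1 U=1 S=0
  → PA=0x3C861  (4 entries read)
#4 VA=0x40781207902 (r,kernel):
  [0] read 0x22 idx=8: raw=0x3E007 flags P=1 W=1 U=1 S=0
  [1] read 0x3E idx=30: raw=0x42007 flags P=1 W=1 U=1 S=0
  [2] read 0x42 idx=9: raw=0x45007 flags P=1 W=1 U=1 S=0
  [3] read 0x45 idx=7: raw=0x48007 flags P=1 W=1 U=1 S=0
  → PA=0x48902  (4 entries read)

Entries read for #1: 4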